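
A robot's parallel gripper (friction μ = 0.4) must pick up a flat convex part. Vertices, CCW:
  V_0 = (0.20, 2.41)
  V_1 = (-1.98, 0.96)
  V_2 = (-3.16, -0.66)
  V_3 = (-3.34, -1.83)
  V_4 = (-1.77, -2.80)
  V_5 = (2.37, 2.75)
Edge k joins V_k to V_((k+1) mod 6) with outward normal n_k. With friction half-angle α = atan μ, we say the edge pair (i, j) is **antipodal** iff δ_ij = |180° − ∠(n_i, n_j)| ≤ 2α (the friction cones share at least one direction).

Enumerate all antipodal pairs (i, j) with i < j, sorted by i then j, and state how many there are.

count = 4; pairs: (0,4), (1,4), (2,4), (3,5)

α = atan 0.4 = 21.80°;  2α = 43.60°
n_0 = (-0.5538, +0.8326)
n_1 = (-0.8083, +0.5888)
n_2 = (-0.9884, +0.1521)
n_3 = (-0.5256, -0.8507)
n_4 = (+0.8016, -0.5979)
n_5 = (-0.1548, +0.9879)
  (0,1): δ = 159.70°  ·
  (0,2): δ = 132.38°  ·
  (0,3): δ = 65.34°  ·
  (0,4): δ = 19.65°  ✓
  (0,5): δ = 155.28°  ·
  (1,2): δ = 152.68°  ·
  (1,3): δ = 85.64°  ·
  (1,4): δ = 0.65°  ✓
  (1,5): δ = 134.97°  ·
  (2,3): δ = 112.96°  ·
  (2,4): δ = 27.97°  ✓
  (2,5): δ = 107.65°  ·
  (3,4): δ = 95.01°  ·
  (3,5): δ = 40.61°  ✓
  (4,5): δ = 44.37°  ·
antipodal pairs: 4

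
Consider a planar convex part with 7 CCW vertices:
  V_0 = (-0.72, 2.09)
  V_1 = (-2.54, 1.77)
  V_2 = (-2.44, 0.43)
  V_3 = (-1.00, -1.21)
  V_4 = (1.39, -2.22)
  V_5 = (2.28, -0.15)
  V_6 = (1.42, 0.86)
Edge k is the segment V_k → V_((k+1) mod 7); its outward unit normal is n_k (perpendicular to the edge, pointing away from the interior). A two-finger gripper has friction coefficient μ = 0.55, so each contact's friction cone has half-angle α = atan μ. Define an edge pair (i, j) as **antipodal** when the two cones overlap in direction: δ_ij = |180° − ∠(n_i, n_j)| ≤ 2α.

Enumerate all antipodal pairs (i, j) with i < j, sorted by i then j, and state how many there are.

α = atan 0.55 = 28.81°;  2α = 57.62°
n_0 = (-0.1732, +0.9849)
n_1 = (-0.9972, -0.0744)
n_2 = (-0.7514, -0.6598)
n_3 = (-0.3893, -0.9211)
n_4 = (+0.9187, -0.3950)
n_5 = (+0.7614, +0.6483)
n_6 = (+0.4983, +0.8670)
  (0,1): δ = 95.70°  ·
  (0,2): δ = 58.69°  ·
  (0,3): δ = 32.88°  ✓
  (0,4): δ = 56.76°  ✓
  (0,5): δ = 120.44°  ·
  (0,6): δ = 140.14°  ·
  (1,2): δ = 142.98°  ·
  (1,3): δ = 117.18°  ·
  (1,4): δ = 27.53°  ✓
  (1,5): δ = 36.15°  ✓
  (1,6): δ = 55.84°  ✓
  (2,3): δ = 154.19°  ·
  (2,4): δ = 64.55°  ·
  (2,5): δ = 0.87°  ✓
  (2,6): δ = 18.83°  ✓
  (3,4): δ = 90.36°  ·
  (3,5): δ = 26.68°  ✓
  (3,6): δ = 6.98°  ✓
  (4,5): δ = 116.32°  ·
  (4,6): δ = 96.62°  ·
  (5,6): δ = 160.30°  ·
antipodal pairs: 9

count = 9; pairs: (0,3), (0,4), (1,4), (1,5), (1,6), (2,5), (2,6), (3,5), (3,6)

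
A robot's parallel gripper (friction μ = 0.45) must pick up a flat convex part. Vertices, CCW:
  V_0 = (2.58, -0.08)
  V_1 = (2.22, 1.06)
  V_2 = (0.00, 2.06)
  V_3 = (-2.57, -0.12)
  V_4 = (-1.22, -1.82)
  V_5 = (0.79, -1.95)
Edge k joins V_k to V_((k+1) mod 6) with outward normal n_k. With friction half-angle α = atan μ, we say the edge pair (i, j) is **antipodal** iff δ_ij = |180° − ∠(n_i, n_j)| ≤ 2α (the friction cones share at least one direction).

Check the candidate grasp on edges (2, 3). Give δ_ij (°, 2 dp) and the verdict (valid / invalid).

δ = 91.85°, invalid

α = atan 0.45 = 24.23°;  2α = 48.46°
edge 2: e_2 = (-2.57, -2.18);  n_2 = (-0.6469, +0.7626)
edge 3: e_3 = (+1.35, -1.70);  n_3 = (-0.7831, -0.6219)
∠(n_2, n_3) = 88.15°
δ = |180° − 88.15°| = 91.85°
91.85° > 2α = 48.46°  →  invalid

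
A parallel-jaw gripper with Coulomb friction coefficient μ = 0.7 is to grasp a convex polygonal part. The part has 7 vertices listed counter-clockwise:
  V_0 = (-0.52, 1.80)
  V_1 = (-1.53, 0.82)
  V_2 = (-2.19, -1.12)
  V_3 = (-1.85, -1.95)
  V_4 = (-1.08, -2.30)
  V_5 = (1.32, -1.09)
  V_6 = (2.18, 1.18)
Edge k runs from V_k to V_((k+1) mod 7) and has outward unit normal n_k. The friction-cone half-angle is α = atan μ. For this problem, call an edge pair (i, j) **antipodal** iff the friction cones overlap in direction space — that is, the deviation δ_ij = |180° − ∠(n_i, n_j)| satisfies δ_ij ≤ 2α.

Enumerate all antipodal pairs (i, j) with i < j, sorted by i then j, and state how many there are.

count = 9; pairs: (0,3), (0,4), (0,5), (1,4), (1,5), (2,5), (2,6), (3,6), (4,6)

α = atan 0.7 = 34.99°;  2α = 69.98°
n_0 = (-0.6964, +0.7177)
n_1 = (-0.9467, +0.3221)
n_2 = (-0.9254, -0.3791)
n_3 = (-0.4138, -0.9104)
n_4 = (+0.4502, -0.8929)
n_5 = (+0.9351, -0.3543)
n_6 = (+0.2238, +0.9746)
  (0,1): δ = 152.92°  ·
  (0,2): δ = 111.86°  ·
  (0,3): δ = 68.58°  ✓
  (0,4): δ = 17.38°  ✓
  (0,5): δ = 25.11°  ✓
  (0,6): δ = 122.93°  ·
  (1,2): δ = 138.94°  ·
  (1,3): δ = 95.66°  ·
  (1,4): δ = 44.46°  ✓
  (1,5): δ = 1.96°  ✓
  (1,6): δ = 95.86°  ·
  (2,3): δ = 136.72°  ·
  (2,4): δ = 85.52°  ·
  (2,5): δ = 43.03°  ✓
  (2,6): δ = 54.79°  ✓
  (3,4): δ = 128.80°  ·
  (3,5): δ = 86.31°  ·
  (3,6): δ = 11.51°  ✓
  (4,5): δ = 137.51°  ·
  (4,6): δ = 39.69°  ✓
  (5,6): δ = 82.18°  ·
antipodal pairs: 9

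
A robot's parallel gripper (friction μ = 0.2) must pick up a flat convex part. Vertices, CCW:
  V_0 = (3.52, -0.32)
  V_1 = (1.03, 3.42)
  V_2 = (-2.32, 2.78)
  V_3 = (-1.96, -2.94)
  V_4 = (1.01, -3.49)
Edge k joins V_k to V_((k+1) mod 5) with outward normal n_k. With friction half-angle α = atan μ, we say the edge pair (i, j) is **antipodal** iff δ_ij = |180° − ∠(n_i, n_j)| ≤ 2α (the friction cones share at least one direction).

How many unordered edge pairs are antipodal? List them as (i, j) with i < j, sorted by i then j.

α = atan 0.2 = 11.31°;  2α = 22.62°
n_0 = (+0.8324, +0.5542)
n_1 = (-0.1877, +0.9822)
n_2 = (-0.9980, -0.0628)
n_3 = (-0.1821, -0.9833)
n_4 = (+0.7840, -0.6208)
  (0,1): δ = 112.84°  ·
  (0,2): δ = 30.05°  ·
  (0,3): δ = 45.85°  ·
  (0,4): δ = 107.97°  ·
  (1,2): δ = 97.21°  ·
  (1,3): δ = 21.31°  ✓
  (1,4): δ = 40.81°  ·
  (2,3): δ = 104.09°  ·
  (2,4): δ = 41.97°  ·
  (3,4): δ = 117.88°  ·
antipodal pairs: 1

count = 1; pairs: (1,3)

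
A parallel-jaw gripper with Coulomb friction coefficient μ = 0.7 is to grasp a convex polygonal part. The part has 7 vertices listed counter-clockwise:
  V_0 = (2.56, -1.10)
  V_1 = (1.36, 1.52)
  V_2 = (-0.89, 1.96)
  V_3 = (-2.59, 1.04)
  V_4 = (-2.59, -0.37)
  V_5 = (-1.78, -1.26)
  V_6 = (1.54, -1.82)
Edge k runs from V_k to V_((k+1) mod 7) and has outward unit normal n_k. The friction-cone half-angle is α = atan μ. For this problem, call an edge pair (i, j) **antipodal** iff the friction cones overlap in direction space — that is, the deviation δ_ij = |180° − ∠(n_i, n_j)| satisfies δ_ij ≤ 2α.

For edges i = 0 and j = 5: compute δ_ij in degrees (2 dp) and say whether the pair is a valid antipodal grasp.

δ = 55.82°, valid

α = atan 0.7 = 34.99°;  2α = 69.98°
edge 0: e_0 = (-1.20, +2.62);  n_0 = (+0.9092, +0.4164)
edge 5: e_5 = (+3.32, -0.56);  n_5 = (-0.1663, -0.9861)
∠(n_0, n_5) = 124.18°
δ = |180° − 124.18°| = 55.82°
55.82° ≤ 2α = 69.98°  →  valid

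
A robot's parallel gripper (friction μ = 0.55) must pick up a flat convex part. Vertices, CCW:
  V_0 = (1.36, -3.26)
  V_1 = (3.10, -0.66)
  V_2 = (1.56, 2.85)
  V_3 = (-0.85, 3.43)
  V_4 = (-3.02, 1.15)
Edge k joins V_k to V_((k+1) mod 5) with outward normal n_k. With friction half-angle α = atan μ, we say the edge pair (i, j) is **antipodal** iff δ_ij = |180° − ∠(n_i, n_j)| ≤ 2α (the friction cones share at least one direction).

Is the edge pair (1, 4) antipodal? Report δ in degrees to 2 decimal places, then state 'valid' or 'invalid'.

α = atan 0.55 = 28.81°;  2α = 57.62°
edge 1: e_1 = (-1.54, +3.51);  n_1 = (+0.9157, +0.4018)
edge 4: e_4 = (+4.38, -4.41);  n_4 = (-0.7095, -0.7047)
∠(n_1, n_4) = 158.88°
δ = |180° − 158.88°| = 21.12°
21.12° ≤ 2α = 57.62°  →  valid

δ = 21.12°, valid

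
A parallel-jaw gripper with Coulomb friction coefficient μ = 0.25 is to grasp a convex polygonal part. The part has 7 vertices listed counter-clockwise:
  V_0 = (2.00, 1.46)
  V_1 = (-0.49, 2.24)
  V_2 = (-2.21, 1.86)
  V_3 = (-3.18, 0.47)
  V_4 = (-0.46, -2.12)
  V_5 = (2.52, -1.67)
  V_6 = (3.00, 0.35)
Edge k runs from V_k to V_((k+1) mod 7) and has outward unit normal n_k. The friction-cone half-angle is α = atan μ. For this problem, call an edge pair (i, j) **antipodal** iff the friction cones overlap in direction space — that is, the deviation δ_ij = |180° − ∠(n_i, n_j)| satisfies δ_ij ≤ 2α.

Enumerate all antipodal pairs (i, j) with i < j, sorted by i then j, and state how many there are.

α = atan 0.25 = 14.04°;  2α = 28.07°
n_0 = (+0.2989, +0.9543)
n_1 = (-0.2157, +0.9765)
n_2 = (-0.8201, +0.5723)
n_3 = (-0.6896, -0.7242)
n_4 = (+0.1493, -0.9888)
n_5 = (+0.9729, -0.2312)
n_6 = (+0.7430, +0.6693)
  (0,1): δ = 150.15°  ·
  (0,2): δ = 107.52°  ·
  (0,3): δ = 26.20°  ✓
  (0,4): δ = 25.98°  ✓
  (0,5): δ = 94.03°  ·
  (0,6): δ = 149.41°  ·
  (1,2): δ = 137.37°  ·
  (1,3): δ = 56.06°  ·
  (1,4): δ = 3.87°  ✓
  (1,5): δ = 64.17°  ·
  (1,6): δ = 119.56°  ·
  (2,3): δ = 98.69°  ·
  (2,4): δ = 46.50°  ·
  (2,5): δ = 21.54°  ✓
  (2,6): δ = 76.92°  ·
  (3,4): δ = 127.82°  ·
  (3,5): δ = 59.77°  ·
  (3,6): δ = 4.39°  ✓
  (4,5): δ = 111.95°  ·
  (4,6): δ = 56.57°  ·
  (5,6): δ = 124.62°  ·
antipodal pairs: 5

count = 5; pairs: (0,3), (0,4), (1,4), (2,5), (3,6)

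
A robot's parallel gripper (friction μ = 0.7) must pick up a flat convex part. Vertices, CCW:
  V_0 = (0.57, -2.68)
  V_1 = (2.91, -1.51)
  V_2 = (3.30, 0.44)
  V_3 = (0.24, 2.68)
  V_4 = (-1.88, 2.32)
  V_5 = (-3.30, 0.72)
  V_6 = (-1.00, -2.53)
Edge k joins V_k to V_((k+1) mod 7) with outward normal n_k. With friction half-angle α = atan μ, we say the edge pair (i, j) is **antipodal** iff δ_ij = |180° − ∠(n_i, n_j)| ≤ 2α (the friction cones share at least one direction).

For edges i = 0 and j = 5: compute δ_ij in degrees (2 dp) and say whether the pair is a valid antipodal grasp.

δ = 98.72°, invalid

α = atan 0.7 = 34.99°;  2α = 69.98°
edge 0: e_0 = (+2.34, +1.17);  n_0 = (+0.4472, -0.8944)
edge 5: e_5 = (+2.30, -3.25);  n_5 = (-0.8163, -0.5777)
∠(n_0, n_5) = 81.28°
δ = |180° − 81.28°| = 98.72°
98.72° > 2α = 69.98°  →  invalid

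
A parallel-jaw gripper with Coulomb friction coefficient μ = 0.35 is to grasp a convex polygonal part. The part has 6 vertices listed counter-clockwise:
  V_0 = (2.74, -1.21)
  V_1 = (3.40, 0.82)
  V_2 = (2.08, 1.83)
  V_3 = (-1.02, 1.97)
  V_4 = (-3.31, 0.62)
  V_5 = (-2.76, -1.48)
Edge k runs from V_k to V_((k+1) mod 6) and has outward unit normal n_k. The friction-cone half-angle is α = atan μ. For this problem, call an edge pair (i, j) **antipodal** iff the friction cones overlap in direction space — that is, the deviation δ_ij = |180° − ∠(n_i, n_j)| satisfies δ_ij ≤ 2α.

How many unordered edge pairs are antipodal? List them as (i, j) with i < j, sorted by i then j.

count = 4; pairs: (0,4), (1,4), (2,5), (3,5)

α = atan 0.35 = 19.29°;  2α = 38.58°
n_0 = (+0.9510, -0.3092)
n_1 = (+0.6077, +0.7942)
n_2 = (+0.0451, +0.9990)
n_3 = (-0.5078, +0.8615)
n_4 = (-0.9674, -0.2534)
n_5 = (+0.0490, -0.9988)
  (0,1): δ = 109.41°  ·
  (0,2): δ = 74.58°  ·
  (0,3): δ = 41.47°  ·
  (0,4): δ = 32.69°  ✓
  (0,5): δ = 110.82°  ·
  (1,2): δ = 145.16°  ·
  (1,3): δ = 112.06°  ·
  (1,4): δ = 37.90°  ✓
  (1,5): δ = 40.23°  ·
  (2,3): δ = 146.89°  ·
  (2,4): δ = 72.74°  ·
  (2,5): δ = 5.40°  ✓
  (3,4): δ = 105.84°  ·
  (3,5): δ = 27.71°  ✓
  (4,5): δ = 101.87°  ·
antipodal pairs: 4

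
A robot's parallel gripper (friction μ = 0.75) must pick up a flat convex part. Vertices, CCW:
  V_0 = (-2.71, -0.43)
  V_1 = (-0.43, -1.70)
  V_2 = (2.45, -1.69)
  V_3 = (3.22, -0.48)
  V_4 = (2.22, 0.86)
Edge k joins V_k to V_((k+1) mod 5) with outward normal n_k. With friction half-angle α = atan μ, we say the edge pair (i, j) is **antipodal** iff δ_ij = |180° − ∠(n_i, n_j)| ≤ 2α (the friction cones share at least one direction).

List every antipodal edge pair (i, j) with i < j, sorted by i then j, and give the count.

count = 5; pairs: (0,3), (0,4), (1,3), (1,4), (2,4)

α = atan 0.75 = 36.87°;  2α = 73.74°
n_0 = (-0.4866, -0.8736)
n_1 = (+0.0035, -1.0000)
n_2 = (+0.8437, -0.5369)
n_3 = (+0.8014, +0.5981)
n_4 = (-0.2531, +0.9674)
  (0,1): δ = 150.68°  ·
  (0,2): δ = 93.35°  ·
  (0,3): δ = 24.15°  ✓
  (0,4): δ = 43.78°  ✓
  (1,2): δ = 122.67°  ·
  (1,3): δ = 53.47°  ✓
  (1,4): δ = 14.46°  ✓
  (2,3): δ = 110.80°  ·
  (2,4): δ = 42.87°  ✓
  (3,4): δ = 112.07°  ·
antipodal pairs: 5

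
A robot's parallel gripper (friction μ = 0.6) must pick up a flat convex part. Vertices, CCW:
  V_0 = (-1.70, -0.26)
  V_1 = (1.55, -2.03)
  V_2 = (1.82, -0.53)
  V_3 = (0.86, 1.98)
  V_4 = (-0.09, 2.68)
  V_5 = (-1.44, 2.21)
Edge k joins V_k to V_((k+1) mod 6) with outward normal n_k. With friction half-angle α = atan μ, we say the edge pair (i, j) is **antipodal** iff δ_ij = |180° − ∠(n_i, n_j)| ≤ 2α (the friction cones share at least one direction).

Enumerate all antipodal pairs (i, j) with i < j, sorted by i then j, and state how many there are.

count = 7; pairs: (0,2), (0,3), (0,4), (1,4), (1,5), (2,5), (3,5)

α = atan 0.6 = 30.96°;  2α = 61.93°
n_0 = (-0.4783, -0.8782)
n_1 = (+0.9842, -0.1772)
n_2 = (+0.9340, +0.3572)
n_3 = (+0.5932, +0.8051)
n_4 = (-0.3288, +0.9444)
n_5 = (-0.9945, +0.1047)
  (0,1): δ = 71.63°  ·
  (0,2): δ = 40.50°  ✓
  (0,3): δ = 7.81°  ✓
  (0,4): δ = 47.77°  ✓
  (0,5): δ = 112.56°  ·
  (1,2): δ = 148.87°  ·
  (1,3): δ = 116.18°  ·
  (1,4): δ = 60.60°  ✓
  (1,5): δ = 4.19°  ✓
  (2,3): δ = 147.31°  ·
  (2,4): δ = 91.73°  ·
  (2,5): δ = 26.94°  ✓
  (3,4): δ = 124.42°  ·
  (3,5): δ = 59.62°  ✓
  (4,5): δ = 115.20°  ·
antipodal pairs: 7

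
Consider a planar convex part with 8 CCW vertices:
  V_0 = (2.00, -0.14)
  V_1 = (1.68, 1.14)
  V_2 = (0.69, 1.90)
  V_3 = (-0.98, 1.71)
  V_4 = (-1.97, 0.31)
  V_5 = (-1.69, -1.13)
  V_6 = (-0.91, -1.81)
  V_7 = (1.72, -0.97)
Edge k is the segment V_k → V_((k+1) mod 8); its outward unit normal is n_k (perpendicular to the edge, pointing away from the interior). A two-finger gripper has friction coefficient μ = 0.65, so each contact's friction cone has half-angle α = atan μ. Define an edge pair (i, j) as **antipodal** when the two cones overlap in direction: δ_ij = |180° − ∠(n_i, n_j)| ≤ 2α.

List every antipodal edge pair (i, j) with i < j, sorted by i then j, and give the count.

count = 12; pairs: (0,3), (0,4), (0,5), (1,4), (1,5), (1,6), (2,5), (2,6), (2,7), (3,6), (3,7), (4,7)

α = atan 0.65 = 33.02°;  2α = 66.05°
n_0 = (+0.9701, +0.2425)
n_1 = (+0.6089, +0.7932)
n_2 = (-0.1130, +0.9936)
n_3 = (-0.8165, +0.5774)
n_4 = (-0.9816, -0.1909)
n_5 = (-0.6571, -0.7538)
n_6 = (+0.3042, -0.9526)
n_7 = (+0.9475, -0.3197)
  (0,1): δ = 141.55°  ·
  (0,2): δ = 97.55°  ·
  (0,3): δ = 49.30°  ✓
  (0,4): δ = 3.03°  ✓
  (0,5): δ = 34.88°  ✓
  (0,6): δ = 93.68°  ·
  (0,7): δ = 147.32°  ·
  (1,2): δ = 136.00°  ·
  (1,3): δ = 87.75°  ·
  (1,4): δ = 41.48°  ✓
  (1,5): δ = 3.57°  ✓
  (1,6): δ = 55.23°  ✓
  (1,7): δ = 108.87°  ·
  (2,3): δ = 131.76°  ·
  (2,4): δ = 85.49°  ·
  (2,5): δ = 47.57°  ✓
  (2,6): δ = 11.22°  ✓
  (2,7): δ = 64.87°  ✓
  (3,4): δ = 133.73°  ·
  (3,5): δ = 95.82°  ·
  (3,6): δ = 37.02°  ✓
  (3,7): δ = 16.62°  ✓
  (4,5): δ = 142.09°  ·
  (4,6): δ = 83.29°  ·
  (4,7): δ = 29.65°  ✓
  (5,6): δ = 121.21°  ·
  (5,7): δ = 67.56°  ·
  (6,7): δ = 126.35°  ·
antipodal pairs: 12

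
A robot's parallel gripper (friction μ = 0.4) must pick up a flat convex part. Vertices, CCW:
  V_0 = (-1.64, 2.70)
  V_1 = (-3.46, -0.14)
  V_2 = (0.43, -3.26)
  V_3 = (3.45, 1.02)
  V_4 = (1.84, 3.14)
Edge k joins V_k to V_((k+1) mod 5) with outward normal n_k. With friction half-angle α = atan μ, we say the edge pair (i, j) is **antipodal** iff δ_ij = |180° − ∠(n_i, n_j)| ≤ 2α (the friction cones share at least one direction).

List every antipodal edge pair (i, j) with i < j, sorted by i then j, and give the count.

count = 2; pairs: (0,2), (1,3)

α = atan 0.4 = 21.80°;  2α = 43.60°
n_0 = (-0.8419, +0.5396)
n_1 = (-0.6257, -0.7801)
n_2 = (+0.8171, -0.5765)
n_3 = (+0.7964, +0.6048)
n_4 = (-0.1254, +0.9921)
  (0,1): δ = 96.08°  ·
  (0,2): δ = 2.55°  ✓
  (0,3): δ = 69.87°  ·
  (0,4): δ = 129.86°  ·
  (1,2): δ = 86.48°  ·
  (1,3): δ = 14.05°  ✓
  (1,4): δ = 45.94°  ·
  (2,3): δ = 107.58°  ·
  (2,4): δ = 47.59°  ·
  (3,4): δ = 120.01°  ·
antipodal pairs: 2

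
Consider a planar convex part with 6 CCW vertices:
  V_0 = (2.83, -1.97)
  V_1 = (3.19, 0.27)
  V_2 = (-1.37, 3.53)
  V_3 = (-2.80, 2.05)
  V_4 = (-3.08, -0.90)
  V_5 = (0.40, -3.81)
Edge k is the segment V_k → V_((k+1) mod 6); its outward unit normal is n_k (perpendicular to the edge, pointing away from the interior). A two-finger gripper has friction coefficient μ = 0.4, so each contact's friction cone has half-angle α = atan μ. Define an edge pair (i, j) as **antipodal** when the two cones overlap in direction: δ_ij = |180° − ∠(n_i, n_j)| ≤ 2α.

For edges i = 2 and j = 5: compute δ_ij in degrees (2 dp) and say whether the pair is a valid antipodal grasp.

δ = 8.85°, valid

α = atan 0.4 = 21.80°;  2α = 43.60°
edge 2: e_2 = (-1.43, -1.48);  n_2 = (-0.7192, +0.6949)
edge 5: e_5 = (+2.43, +1.84);  n_5 = (+0.6037, -0.7972)
∠(n_2, n_5) = 171.15°
δ = |180° − 171.15°| = 8.85°
8.85° ≤ 2α = 43.60°  →  valid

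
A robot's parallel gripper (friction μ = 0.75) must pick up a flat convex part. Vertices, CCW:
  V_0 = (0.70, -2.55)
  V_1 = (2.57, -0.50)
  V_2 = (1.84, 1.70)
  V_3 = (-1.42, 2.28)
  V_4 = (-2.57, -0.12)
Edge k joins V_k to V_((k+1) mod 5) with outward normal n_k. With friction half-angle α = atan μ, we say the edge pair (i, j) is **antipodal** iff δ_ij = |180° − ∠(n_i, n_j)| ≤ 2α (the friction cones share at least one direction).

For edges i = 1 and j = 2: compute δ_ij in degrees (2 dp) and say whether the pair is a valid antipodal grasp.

δ = 118.44°, invalid

α = atan 0.75 = 36.87°;  2α = 73.74°
edge 1: e_1 = (-0.73, +2.20);  n_1 = (+0.9491, +0.3149)
edge 2: e_2 = (-3.26, +0.58);  n_2 = (+0.1752, +0.9845)
∠(n_1, n_2) = 61.56°
δ = |180° − 61.56°| = 118.44°
118.44° > 2α = 73.74°  →  invalid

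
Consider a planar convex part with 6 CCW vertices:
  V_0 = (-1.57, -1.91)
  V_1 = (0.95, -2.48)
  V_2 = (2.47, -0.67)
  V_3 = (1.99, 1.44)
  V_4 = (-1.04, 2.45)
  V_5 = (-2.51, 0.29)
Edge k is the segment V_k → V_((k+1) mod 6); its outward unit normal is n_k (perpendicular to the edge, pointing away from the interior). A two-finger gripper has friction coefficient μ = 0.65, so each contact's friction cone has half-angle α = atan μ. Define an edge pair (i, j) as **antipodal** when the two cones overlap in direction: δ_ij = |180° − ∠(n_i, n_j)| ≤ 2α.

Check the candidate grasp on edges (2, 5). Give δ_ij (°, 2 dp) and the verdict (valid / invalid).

δ = 10.32°, valid

α = atan 0.65 = 33.02°;  2α = 66.05°
edge 2: e_2 = (-0.48, +2.11);  n_2 = (+0.9751, +0.2218)
edge 5: e_5 = (+0.94, -2.20);  n_5 = (-0.9196, -0.3929)
∠(n_2, n_5) = 169.68°
δ = |180° − 169.68°| = 10.32°
10.32° ≤ 2α = 66.05°  →  valid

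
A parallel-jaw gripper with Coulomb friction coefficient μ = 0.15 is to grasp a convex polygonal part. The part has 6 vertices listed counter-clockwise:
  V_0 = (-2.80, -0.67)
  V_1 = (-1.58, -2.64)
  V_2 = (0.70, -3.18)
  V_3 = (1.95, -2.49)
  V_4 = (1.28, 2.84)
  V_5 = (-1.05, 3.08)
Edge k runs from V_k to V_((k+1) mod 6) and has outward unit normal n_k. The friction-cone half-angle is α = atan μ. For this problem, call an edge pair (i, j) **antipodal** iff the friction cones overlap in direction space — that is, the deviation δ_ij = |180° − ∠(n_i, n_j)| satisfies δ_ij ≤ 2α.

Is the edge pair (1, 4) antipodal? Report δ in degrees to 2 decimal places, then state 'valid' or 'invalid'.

δ = 7.44°, valid

α = atan 0.15 = 8.53°;  2α = 17.06°
edge 1: e_1 = (+2.28, -0.54);  n_1 = (-0.2305, -0.9731)
edge 4: e_4 = (-2.33, +0.24);  n_4 = (+0.1025, +0.9947)
∠(n_1, n_4) = 172.56°
δ = |180° − 172.56°| = 7.44°
7.44° ≤ 2α = 17.06°  →  valid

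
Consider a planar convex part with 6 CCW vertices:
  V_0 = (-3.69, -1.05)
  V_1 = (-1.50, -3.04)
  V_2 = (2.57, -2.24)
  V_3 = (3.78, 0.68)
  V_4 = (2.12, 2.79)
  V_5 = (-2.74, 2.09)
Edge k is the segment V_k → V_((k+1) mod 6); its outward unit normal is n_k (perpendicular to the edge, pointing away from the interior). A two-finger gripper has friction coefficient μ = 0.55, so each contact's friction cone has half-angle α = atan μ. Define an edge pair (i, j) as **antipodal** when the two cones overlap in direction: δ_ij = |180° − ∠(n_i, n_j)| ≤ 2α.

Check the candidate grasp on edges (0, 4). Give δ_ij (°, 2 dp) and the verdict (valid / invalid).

α = atan 0.55 = 28.81°;  2α = 57.62°
edge 0: e_0 = (+2.19, -1.99);  n_0 = (-0.6725, -0.7401)
edge 4: e_4 = (-4.86, -0.70);  n_4 = (-0.1426, +0.9898)
∠(n_0, n_4) = 129.54°
δ = |180° − 129.54°| = 50.46°
50.46° ≤ 2α = 57.62°  →  valid

δ = 50.46°, valid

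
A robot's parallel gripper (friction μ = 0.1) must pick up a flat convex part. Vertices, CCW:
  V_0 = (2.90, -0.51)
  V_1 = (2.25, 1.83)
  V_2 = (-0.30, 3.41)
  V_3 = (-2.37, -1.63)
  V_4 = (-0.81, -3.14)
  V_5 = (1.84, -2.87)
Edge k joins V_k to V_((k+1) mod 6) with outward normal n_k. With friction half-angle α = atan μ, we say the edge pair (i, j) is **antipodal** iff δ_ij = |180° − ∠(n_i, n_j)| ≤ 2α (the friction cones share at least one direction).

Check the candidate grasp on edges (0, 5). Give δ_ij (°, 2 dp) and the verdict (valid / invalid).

α = atan 0.1 = 5.71°;  2α = 11.42°
edge 0: e_0 = (-0.65, +2.34);  n_0 = (+0.9635, +0.2676)
edge 5: e_5 = (+1.06, +2.36);  n_5 = (+0.9122, -0.4097)
∠(n_0, n_5) = 39.71°
δ = |180° − 39.71°| = 140.29°
140.29° > 2α = 11.42°  →  invalid

δ = 140.29°, invalid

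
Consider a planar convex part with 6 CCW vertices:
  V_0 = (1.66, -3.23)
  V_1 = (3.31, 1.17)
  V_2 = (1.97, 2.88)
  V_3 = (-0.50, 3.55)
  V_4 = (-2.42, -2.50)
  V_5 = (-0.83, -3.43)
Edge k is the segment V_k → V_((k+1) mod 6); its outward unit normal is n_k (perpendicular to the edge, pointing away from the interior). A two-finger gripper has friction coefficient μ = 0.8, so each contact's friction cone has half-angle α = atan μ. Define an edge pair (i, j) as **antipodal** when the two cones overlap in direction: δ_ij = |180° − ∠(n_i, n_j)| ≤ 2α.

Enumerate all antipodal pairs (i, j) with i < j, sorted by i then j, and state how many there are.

α = atan 0.8 = 38.66°;  2α = 77.32°
n_0 = (+0.9363, -0.3511)
n_1 = (+0.7871, +0.6168)
n_2 = (+0.2618, +0.9651)
n_3 = (-0.9532, +0.3025)
n_4 = (-0.5049, -0.8632)
n_5 = (+0.0801, -0.9968)
  (0,1): δ = 121.36°  ·
  (0,2): δ = 84.62°  ·
  (0,3): δ = 2.95°  ✓
  (0,4): δ = 80.23°  ·
  (0,5): δ = 115.15°  ·
  (1,2): δ = 143.26°  ·
  (1,3): δ = 55.69°  ✓
  (1,4): δ = 21.59°  ✓
  (1,5): δ = 56.51°  ✓
  (2,3): δ = 92.43°  ·
  (2,4): δ = 15.15°  ✓
  (2,5): δ = 19.77°  ✓
  (3,4): δ = 102.72°  ·
  (3,5): δ = 67.80°  ✓
  (4,5): δ = 145.08°  ·
antipodal pairs: 7

count = 7; pairs: (0,3), (1,3), (1,4), (1,5), (2,4), (2,5), (3,5)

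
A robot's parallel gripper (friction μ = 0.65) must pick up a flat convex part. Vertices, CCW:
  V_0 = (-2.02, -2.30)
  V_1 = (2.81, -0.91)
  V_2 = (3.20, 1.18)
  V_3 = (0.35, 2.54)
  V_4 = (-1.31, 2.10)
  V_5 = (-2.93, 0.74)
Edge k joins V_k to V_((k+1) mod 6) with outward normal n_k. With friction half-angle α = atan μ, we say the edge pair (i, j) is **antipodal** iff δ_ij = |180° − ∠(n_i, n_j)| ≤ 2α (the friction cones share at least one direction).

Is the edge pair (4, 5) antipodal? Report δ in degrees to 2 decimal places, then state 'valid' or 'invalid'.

α = atan 0.65 = 33.02°;  2α = 66.05°
edge 4: e_4 = (-1.62, -1.36);  n_4 = (-0.6430, +0.7659)
edge 5: e_5 = (+0.91, -3.04);  n_5 = (-0.9580, -0.2868)
∠(n_4, n_5) = 66.65°
δ = |180° − 66.65°| = 113.35°
113.35° > 2α = 66.05°  →  invalid

δ = 113.35°, invalid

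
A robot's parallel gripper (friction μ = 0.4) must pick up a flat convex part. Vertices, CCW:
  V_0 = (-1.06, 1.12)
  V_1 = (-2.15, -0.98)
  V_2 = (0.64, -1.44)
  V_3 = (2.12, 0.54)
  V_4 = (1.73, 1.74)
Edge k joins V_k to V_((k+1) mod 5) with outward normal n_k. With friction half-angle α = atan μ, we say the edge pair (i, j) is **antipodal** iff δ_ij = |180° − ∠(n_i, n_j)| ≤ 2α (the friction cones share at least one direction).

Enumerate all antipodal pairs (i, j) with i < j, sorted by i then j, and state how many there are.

α = atan 0.4 = 21.80°;  2α = 43.60°
n_0 = (-0.8876, +0.4607)
n_1 = (-0.1627, -0.9867)
n_2 = (+0.8010, -0.5987)
n_3 = (+0.9510, +0.3091)
n_4 = (-0.2169, +0.9762)
  (0,1): δ = 71.93°  ·
  (0,2): δ = 9.35°  ✓
  (0,3): δ = 45.44°  ·
  (0,4): δ = 129.96°  ·
  (1,2): δ = 117.41°  ·
  (1,3): δ = 62.63°  ·
  (1,4): δ = 21.89°  ✓
  (2,3): δ = 125.22°  ·
  (2,4): δ = 40.69°  ✓
  (3,4): δ = 95.48°  ·
antipodal pairs: 3

count = 3; pairs: (0,2), (1,4), (2,4)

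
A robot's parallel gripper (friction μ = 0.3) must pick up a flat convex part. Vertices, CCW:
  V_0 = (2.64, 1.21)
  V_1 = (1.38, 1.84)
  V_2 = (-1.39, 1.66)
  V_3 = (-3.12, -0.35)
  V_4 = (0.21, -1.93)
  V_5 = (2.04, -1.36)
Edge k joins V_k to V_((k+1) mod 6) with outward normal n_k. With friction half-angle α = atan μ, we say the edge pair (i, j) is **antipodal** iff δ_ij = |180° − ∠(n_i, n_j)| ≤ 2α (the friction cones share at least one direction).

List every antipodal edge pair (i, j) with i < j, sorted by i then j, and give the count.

count = 5; pairs: (0,3), (1,3), (1,4), (2,4), (2,5)

α = atan 0.3 = 16.70°;  2α = 33.40°
n_0 = (+0.4472, +0.8944)
n_1 = (-0.0648, +0.9979)
n_2 = (-0.7579, +0.6523)
n_3 = (-0.4287, -0.9035)
n_4 = (+0.2974, -0.9548)
n_5 = (+0.9738, -0.2273)
  (0,1): δ = 149.72°  ·
  (0,2): δ = 104.15°  ·
  (0,3): δ = 1.18°  ✓
  (0,4): δ = 43.87°  ·
  (0,5): δ = 103.42°  ·
  (1,2): δ = 134.44°  ·
  (1,3): δ = 29.10°  ✓
  (1,4): δ = 13.58°  ✓
  (1,5): δ = 73.14°  ·
  (2,3): δ = 74.66°  ·
  (2,4): δ = 31.98°  ✓
  (2,5): δ = 27.58°  ✓
  (3,4): δ = 137.32°  ·
  (3,5): δ = 77.76°  ·
  (4,5): δ = 120.44°  ·
antipodal pairs: 5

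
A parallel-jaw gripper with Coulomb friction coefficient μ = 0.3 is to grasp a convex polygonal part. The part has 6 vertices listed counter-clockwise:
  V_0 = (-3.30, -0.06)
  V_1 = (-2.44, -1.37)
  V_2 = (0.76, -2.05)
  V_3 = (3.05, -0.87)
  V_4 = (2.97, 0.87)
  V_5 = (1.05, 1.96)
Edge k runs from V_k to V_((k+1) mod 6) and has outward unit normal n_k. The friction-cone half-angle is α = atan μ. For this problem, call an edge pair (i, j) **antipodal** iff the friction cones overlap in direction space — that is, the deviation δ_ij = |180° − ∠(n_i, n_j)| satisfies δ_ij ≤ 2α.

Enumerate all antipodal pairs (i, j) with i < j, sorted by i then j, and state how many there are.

α = atan 0.3 = 16.70°;  2α = 33.40°
n_0 = (-0.8360, -0.5488)
n_1 = (-0.2079, -0.9782)
n_2 = (+0.4580, -0.8889)
n_3 = (+0.9989, +0.0459)
n_4 = (+0.4937, +0.8696)
n_5 = (-0.4212, +0.9070)
  (0,1): δ = 135.28°  ·
  (0,2): δ = 96.02°  ·
  (0,3): δ = 30.65°  ✓
  (0,4): δ = 27.13°  ✓
  (0,5): δ = 81.62°  ·
  (1,2): δ = 140.74°  ·
  (1,3): δ = 75.37°  ·
  (1,4): δ = 17.59°  ✓
  (1,5): δ = 36.91°  ·
  (2,3): δ = 114.63°  ·
  (2,4): δ = 56.85°  ·
  (2,5): δ = 2.35°  ✓
  (3,4): δ = 122.22°  ·
  (3,5): δ = 67.72°  ·
  (4,5): δ = 125.51°  ·
antipodal pairs: 4

count = 4; pairs: (0,3), (0,4), (1,4), (2,5)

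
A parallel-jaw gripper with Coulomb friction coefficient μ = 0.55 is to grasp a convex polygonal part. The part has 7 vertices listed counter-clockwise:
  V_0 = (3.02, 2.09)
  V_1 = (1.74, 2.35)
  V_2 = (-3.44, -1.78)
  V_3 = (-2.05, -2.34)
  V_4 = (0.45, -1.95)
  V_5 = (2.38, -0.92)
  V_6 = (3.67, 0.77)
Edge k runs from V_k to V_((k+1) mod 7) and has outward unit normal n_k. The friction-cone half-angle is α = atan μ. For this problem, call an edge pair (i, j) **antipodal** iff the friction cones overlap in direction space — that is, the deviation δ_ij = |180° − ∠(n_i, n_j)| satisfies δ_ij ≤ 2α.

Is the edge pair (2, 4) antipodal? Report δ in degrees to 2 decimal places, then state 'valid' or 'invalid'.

δ = 129.97°, invalid

α = atan 0.55 = 28.81°;  2α = 57.62°
edge 2: e_2 = (+1.39, -0.56);  n_2 = (-0.3737, -0.9276)
edge 4: e_4 = (+1.93, +1.03);  n_4 = (+0.4708, -0.8822)
∠(n_2, n_4) = 50.03°
δ = |180° − 50.03°| = 129.97°
129.97° > 2α = 57.62°  →  invalid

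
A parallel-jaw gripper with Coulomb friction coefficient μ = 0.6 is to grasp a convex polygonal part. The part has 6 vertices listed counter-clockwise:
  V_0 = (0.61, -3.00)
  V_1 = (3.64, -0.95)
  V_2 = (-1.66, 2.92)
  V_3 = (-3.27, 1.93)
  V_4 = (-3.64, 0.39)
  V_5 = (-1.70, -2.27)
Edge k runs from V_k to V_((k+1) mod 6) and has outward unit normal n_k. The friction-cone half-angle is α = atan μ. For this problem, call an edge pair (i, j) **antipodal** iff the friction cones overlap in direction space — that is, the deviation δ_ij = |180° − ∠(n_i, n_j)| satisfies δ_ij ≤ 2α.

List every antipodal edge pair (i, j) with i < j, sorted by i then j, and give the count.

count = 5; pairs: (0,2), (0,3), (1,4), (1,5), (2,5)

α = atan 0.6 = 30.96°;  2α = 61.93°
n_0 = (+0.5604, -0.8282)
n_1 = (+0.5897, +0.8076)
n_2 = (-0.5238, +0.8518)
n_3 = (-0.9723, +0.2336)
n_4 = (-0.8079, -0.5893)
n_5 = (-0.3013, -0.9535)
  (0,1): δ = 70.22°  ·
  (0,2): δ = 2.49°  ✓
  (0,3): δ = 42.41°  ✓
  (0,4): δ = 92.02°  ·
  (0,5): δ = 128.38°  ·
  (1,2): δ = 112.28°  ·
  (1,3): δ = 67.37°  ·
  (1,4): δ = 17.76°  ✓
  (1,5): δ = 18.60°  ✓
  (2,3): δ = 135.10°  ·
  (2,4): δ = 85.48°  ·
  (2,5): δ = 49.13°  ✓
  (3,4): δ = 130.39°  ·
  (3,5): δ = 94.03°  ·
  (4,5): δ = 143.64°  ·
antipodal pairs: 5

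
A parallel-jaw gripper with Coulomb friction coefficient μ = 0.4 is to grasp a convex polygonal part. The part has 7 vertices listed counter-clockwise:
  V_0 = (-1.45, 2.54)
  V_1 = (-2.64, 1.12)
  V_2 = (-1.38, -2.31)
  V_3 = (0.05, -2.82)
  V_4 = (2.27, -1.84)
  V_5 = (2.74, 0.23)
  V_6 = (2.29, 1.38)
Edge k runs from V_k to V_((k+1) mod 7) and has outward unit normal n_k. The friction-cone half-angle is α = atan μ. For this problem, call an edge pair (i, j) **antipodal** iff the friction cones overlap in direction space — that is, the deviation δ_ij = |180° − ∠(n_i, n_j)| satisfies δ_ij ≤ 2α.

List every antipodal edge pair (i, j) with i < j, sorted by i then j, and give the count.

α = atan 0.4 = 21.80°;  2α = 43.60°
n_0 = (-0.7664, +0.6423)
n_1 = (-0.9387, -0.3448)
n_2 = (-0.3359, -0.9419)
n_3 = (+0.4038, -0.9148)
n_4 = (+0.9752, -0.2214)
n_5 = (+0.9312, +0.3644)
n_6 = (+0.2962, +0.9551)
  (0,1): δ = 119.87°  ·
  (0,2): δ = 69.66°  ·
  (0,3): δ = 26.22°  ✓
  (0,4): δ = 27.17°  ✓
  (0,5): δ = 61.33°  ·
  (0,6): δ = 112.73°  ·
  (1,2): δ = 129.80°  ·
  (1,3): δ = 86.35°  ·
  (1,4): δ = 32.96°  ✓
  (1,5): δ = 1.20°  ✓
  (1,6): δ = 52.60°  ·
  (2,3): δ = 136.55°  ·
  (2,4): δ = 83.16°  ·
  (2,5): δ = 49.00°  ·
  (2,6): δ = 2.40°  ✓
  (3,4): δ = 126.61°  ·
  (3,5): δ = 92.45°  ·
  (3,6): δ = 41.05°  ✓
  (4,5): δ = 145.84°  ·
  (4,6): δ = 94.44°  ·
  (5,6): δ = 128.60°  ·
antipodal pairs: 6

count = 6; pairs: (0,3), (0,4), (1,4), (1,5), (2,6), (3,6)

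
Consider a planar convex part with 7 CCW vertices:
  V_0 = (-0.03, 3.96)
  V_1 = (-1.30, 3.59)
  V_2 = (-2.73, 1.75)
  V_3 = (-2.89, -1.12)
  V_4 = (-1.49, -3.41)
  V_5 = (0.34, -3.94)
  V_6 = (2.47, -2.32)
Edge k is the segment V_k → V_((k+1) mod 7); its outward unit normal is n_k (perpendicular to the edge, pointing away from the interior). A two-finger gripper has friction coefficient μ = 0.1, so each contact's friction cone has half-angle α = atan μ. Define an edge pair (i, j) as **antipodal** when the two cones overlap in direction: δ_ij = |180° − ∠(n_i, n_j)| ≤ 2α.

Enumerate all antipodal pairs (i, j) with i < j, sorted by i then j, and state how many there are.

count = 1; pairs: (3,6)

α = atan 0.1 = 5.71°;  2α = 11.42°
n_0 = (-0.2797, +0.9601)
n_1 = (-0.7896, +0.6136)
n_2 = (-0.9984, +0.0557)
n_3 = (-0.8532, -0.5216)
n_4 = (-0.2782, -0.9605)
n_5 = (+0.6054, -0.7959)
n_6 = (+0.9291, +0.3699)
  (0,1): δ = 144.10°  ·
  (0,2): δ = 109.43°  ·
  (0,3): δ = 74.80°  ·
  (0,4): δ = 32.39°  ·
  (0,5): δ = 21.01°  ·
  (0,6): δ = 95.46°  ·
  (1,2): δ = 145.34°  ·
  (1,3): δ = 110.71°  ·
  (1,4): δ = 68.30°  ·
  (1,5): δ = 14.89°  ·
  (1,6): δ = 59.56°  ·
  (2,3): δ = 145.37°  ·
  (2,4): δ = 102.96°  ·
  (2,5): δ = 49.55°  ·
  (2,6): δ = 24.90°  ·
  (3,4): δ = 137.59°  ·
  (3,5): δ = 84.18°  ·
  (3,6): δ = 9.73°  ✓
  (4,5): δ = 126.59°  ·
  (4,6): δ = 52.14°  ·
  (5,6): δ = 105.55°  ·
antipodal pairs: 1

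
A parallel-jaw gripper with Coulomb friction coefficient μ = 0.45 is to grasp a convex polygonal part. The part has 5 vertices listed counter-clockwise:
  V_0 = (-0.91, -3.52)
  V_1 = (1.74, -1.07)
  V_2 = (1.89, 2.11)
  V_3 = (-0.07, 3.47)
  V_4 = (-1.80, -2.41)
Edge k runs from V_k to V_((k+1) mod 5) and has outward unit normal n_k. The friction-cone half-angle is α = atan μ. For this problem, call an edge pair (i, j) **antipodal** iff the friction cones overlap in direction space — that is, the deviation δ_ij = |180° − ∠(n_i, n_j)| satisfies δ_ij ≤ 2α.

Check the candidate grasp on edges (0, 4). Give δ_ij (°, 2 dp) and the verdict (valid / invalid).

α = atan 0.45 = 24.23°;  2α = 48.46°
edge 0: e_0 = (+2.65, +2.45);  n_0 = (+0.6789, -0.7343)
edge 4: e_4 = (+0.89, -1.11);  n_4 = (-0.7802, -0.6256)
∠(n_0, n_4) = 94.03°
δ = |180° − 94.03°| = 85.97°
85.97° > 2α = 48.46°  →  invalid

δ = 85.97°, invalid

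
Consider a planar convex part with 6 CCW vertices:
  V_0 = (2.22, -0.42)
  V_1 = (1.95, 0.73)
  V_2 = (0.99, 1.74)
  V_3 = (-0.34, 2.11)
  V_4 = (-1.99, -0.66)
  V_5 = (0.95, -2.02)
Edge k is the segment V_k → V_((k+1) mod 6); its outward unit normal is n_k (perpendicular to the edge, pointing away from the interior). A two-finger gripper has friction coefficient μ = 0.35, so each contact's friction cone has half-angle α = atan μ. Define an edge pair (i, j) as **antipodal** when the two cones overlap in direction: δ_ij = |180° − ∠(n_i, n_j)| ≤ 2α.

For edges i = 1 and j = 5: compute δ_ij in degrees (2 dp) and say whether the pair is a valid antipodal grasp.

α = atan 0.35 = 19.29°;  2α = 38.58°
edge 1: e_1 = (-0.96, +1.01);  n_1 = (+0.7248, +0.6889)
edge 5: e_5 = (+1.27, +1.60);  n_5 = (+0.7833, -0.6217)
∠(n_1, n_5) = 81.99°
δ = |180° − 81.99°| = 98.01°
98.01° > 2α = 38.58°  →  invalid

δ = 98.01°, invalid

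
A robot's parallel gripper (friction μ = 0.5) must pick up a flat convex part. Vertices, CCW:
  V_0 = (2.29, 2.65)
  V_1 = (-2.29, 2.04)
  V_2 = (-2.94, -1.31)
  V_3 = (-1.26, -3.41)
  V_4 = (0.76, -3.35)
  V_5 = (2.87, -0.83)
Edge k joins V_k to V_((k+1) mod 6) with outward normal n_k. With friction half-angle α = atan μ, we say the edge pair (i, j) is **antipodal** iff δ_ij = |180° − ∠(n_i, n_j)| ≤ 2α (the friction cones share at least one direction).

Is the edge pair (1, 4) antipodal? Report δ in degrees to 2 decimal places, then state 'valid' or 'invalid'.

α = atan 0.5 = 26.57°;  2α = 53.13°
edge 1: e_1 = (-0.65, -3.35);  n_1 = (-0.9817, +0.1905)
edge 4: e_4 = (+2.11, +2.52);  n_4 = (+0.7667, -0.6420)
∠(n_1, n_4) = 151.04°
δ = |180° − 151.04°| = 28.96°
28.96° ≤ 2α = 53.13°  →  valid

δ = 28.96°, valid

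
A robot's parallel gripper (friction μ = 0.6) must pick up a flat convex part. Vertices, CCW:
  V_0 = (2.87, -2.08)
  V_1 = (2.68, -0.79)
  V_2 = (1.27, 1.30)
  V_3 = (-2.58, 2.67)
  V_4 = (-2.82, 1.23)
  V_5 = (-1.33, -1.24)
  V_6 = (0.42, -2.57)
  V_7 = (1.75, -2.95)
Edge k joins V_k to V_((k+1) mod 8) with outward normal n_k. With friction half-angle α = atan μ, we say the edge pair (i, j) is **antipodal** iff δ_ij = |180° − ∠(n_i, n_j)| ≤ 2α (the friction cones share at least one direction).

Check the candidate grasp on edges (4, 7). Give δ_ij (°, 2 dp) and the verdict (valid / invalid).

α = atan 0.6 = 30.96°;  2α = 61.93°
edge 4: e_4 = (+1.49, -2.47);  n_4 = (-0.8563, -0.5165)
edge 7: e_7 = (+1.12, +0.87);  n_7 = (+0.6135, -0.7897)
∠(n_4, n_7) = 96.74°
δ = |180° − 96.74°| = 83.26°
83.26° > 2α = 61.93°  →  invalid

δ = 83.26°, invalid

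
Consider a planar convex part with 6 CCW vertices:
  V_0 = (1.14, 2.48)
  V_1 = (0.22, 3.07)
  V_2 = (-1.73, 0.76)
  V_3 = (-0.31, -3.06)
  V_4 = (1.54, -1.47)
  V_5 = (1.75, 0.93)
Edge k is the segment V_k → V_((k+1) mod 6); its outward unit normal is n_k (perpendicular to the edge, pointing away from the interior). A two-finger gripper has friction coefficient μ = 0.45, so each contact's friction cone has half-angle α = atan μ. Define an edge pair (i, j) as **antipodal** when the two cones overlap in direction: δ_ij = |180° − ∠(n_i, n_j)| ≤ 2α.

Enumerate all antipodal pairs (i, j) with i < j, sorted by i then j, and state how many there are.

α = atan 0.45 = 24.23°;  2α = 48.46°
n_0 = (+0.5398, +0.8418)
n_1 = (-0.7641, +0.6451)
n_2 = (-0.9373, -0.3484)
n_3 = (+0.6518, -0.7584)
n_4 = (+0.9962, -0.0872)
n_5 = (+0.9305, +0.3662)
  (0,1): δ = 97.50°  ·
  (0,2): δ = 36.94°  ✓
  (0,3): δ = 73.35°  ·
  (0,4): δ = 117.67°  ·
  (0,5): δ = 144.15°  ·
  (1,2): δ = 119.44°  ·
  (1,3): δ = 9.15°  ✓
  (1,4): δ = 35.17°  ✓
  (1,5): δ = 61.65°  ·
  (2,3): δ = 69.71°  ·
  (2,4): δ = 25.39°  ✓
  (2,5): δ = 1.09°  ✓
  (3,4): δ = 135.68°  ·
  (3,5): δ = 109.20°  ·
  (4,5): δ = 153.52°  ·
antipodal pairs: 5

count = 5; pairs: (0,2), (1,3), (1,4), (2,4), (2,5)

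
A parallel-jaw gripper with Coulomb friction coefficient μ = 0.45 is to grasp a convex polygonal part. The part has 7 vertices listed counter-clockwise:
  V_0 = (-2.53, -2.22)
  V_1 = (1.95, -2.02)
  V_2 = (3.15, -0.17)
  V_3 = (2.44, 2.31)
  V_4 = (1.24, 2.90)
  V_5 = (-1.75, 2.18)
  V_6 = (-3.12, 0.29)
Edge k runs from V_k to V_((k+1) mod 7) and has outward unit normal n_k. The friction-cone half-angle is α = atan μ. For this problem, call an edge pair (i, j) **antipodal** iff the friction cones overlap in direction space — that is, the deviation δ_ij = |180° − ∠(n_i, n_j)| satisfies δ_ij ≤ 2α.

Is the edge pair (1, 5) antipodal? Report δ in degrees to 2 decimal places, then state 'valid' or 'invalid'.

α = atan 0.45 = 24.23°;  2α = 48.46°
edge 1: e_1 = (+1.20, +1.85);  n_1 = (+0.8390, -0.5442)
edge 5: e_5 = (-1.37, -1.89);  n_5 = (-0.8097, +0.5869)
∠(n_1, n_5) = 177.03°
δ = |180° − 177.03°| = 2.97°
2.97° ≤ 2α = 48.46°  →  valid

δ = 2.97°, valid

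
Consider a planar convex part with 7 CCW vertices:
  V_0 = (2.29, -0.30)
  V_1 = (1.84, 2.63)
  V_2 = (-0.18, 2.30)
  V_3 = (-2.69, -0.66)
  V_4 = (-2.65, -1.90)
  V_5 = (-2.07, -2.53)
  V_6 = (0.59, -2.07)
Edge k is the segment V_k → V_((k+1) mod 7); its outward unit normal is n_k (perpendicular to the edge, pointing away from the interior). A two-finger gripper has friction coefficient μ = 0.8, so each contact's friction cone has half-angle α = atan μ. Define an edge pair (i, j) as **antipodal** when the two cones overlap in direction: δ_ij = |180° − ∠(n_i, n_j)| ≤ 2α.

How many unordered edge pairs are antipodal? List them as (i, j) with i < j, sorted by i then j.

α = atan 0.8 = 38.66°;  2α = 77.32°
n_0 = (+0.9884, +0.1518)
n_1 = (-0.1612, +0.9869)
n_2 = (-0.7627, +0.6468)
n_3 = (-0.9995, -0.0322)
n_4 = (-0.7357, -0.6773)
n_5 = (+0.1704, -0.9854)
n_6 = (+0.7212, -0.6927)
  (0,1): δ = 89.45°  ·
  (0,2): δ = 49.03°  ✓
  (0,3): δ = 6.88°  ✓
  (0,4): δ = 33.90°  ✓
  (0,5): δ = 91.08°  ·
  (0,6): δ = 127.42°  ·
  (1,2): δ = 139.58°  ·
  (1,3): δ = 97.43°  ·
  (1,4): δ = 56.64°  ✓
  (1,5): δ = 0.53°  ✓
  (1,6): δ = 36.88°  ✓
  (2,3): δ = 137.86°  ·
  (2,4): δ = 97.07°  ·
  (2,5): δ = 39.89°  ✓
  (2,6): δ = 3.55°  ✓
  (3,4): δ = 139.21°  ·
  (3,5): δ = 82.04°  ·
  (3,6): δ = 45.69°  ✓
  (4,5): δ = 122.82°  ·
  (4,6): δ = 86.48°  ·
  (5,6): δ = 143.66°  ·
antipodal pairs: 9

count = 9; pairs: (0,2), (0,3), (0,4), (1,4), (1,5), (1,6), (2,5), (2,6), (3,6)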